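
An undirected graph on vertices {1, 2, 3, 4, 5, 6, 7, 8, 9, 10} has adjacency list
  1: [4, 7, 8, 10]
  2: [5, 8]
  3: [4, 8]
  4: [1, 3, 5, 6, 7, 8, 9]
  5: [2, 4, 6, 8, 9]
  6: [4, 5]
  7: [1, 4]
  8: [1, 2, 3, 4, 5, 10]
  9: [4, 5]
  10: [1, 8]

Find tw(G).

A width-2 tree decomposition is:
Bags: B1 = {1, 8, 10}  B2 = {1, 4, 8}  B3 = {4, 5, 8}  B4 = {3, 4, 8}  B5 = {4, 5, 6}  B6 = {1, 4, 7}  B7 = {2, 5, 8}  B8 = {4, 5, 9}
Tree: B1–B2, B2–B3, B2–B4, B3–B5, B2–B6, B3–B7, B5–B8
Each bag holds 3 vertices, so the decomposition has width 2, which upper-bounds the treewidth. For the lower bound, the 3 vertices {2, 5, 8} are pairwise adjacent, and any tree decomposition puts a clique entirely inside one bag — forcing width ≥ 2. Combining the bounds, tw(G) = 2.

2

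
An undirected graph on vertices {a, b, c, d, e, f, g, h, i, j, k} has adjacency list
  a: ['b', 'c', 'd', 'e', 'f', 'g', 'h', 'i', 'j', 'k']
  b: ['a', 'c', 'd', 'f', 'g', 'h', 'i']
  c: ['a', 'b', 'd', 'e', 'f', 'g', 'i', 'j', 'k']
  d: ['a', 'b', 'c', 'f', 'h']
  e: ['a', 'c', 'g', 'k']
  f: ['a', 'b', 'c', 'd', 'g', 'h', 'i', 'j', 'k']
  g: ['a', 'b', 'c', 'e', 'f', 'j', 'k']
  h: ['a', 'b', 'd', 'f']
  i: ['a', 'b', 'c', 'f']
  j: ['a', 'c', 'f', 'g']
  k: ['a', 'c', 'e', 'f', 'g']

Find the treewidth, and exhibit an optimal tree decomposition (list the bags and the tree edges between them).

Every bag has size at most 5, so the width is 5 − 1 = 4 and tw(G) ≤ 4. For the lower bound, the 5 vertices {a, c, e, g, k} are pairwise adjacent, and any tree decomposition puts a clique entirely inside one bag — forcing width ≥ 4. Hence tw(G) = 4 exactly.

Treewidth 4.
One optimal decomposition is:
Bags: B1 = {a, b, c, d, f}  B2 = {a, b, d, f, h}  B3 = {a, b, c, f, i}  B4 = {a, b, c, f, g}  B5 = {a, c, f, g, k}  B6 = {a, c, e, g, k}  B7 = {a, c, f, g, j}
Tree: B1–B2, B1–B3, B3–B4, B4–B5, B5–B6, B5–B7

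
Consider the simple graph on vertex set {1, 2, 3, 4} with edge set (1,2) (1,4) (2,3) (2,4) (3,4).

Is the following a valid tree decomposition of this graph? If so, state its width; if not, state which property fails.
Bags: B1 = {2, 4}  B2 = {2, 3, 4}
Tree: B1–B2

No — vertex 1 appears in no bag.

A tree decomposition must satisfy three properties: every vertex lies in some bag; for every edge, both endpoints lie together in some bag; and for every vertex, the bags containing it form a connected subtree. Here vertex 1 appears in no bag, so the decomposition is invalid.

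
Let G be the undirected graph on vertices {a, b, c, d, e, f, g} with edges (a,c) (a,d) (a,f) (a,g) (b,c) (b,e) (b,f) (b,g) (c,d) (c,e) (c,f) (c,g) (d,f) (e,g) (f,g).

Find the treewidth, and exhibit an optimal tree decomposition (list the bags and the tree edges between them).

Treewidth 3.
Bags: B1 = {b, c, f, g}  B2 = {a, c, f, g}  B3 = {b, c, e, g}  B4 = {a, c, d, f}
Tree: B1–B2, B1–B3, B2–B4

Every bag has size at most 4, so the width is 4 − 1 = 3 and tw(G) ≤ 3. For the lower bound, the 4 vertices {b, c, e, g} are pairwise adjacent, and any tree decomposition puts a clique entirely inside one bag — forcing width ≥ 3. The upper and lower bounds meet at 3, so that is the treewidth.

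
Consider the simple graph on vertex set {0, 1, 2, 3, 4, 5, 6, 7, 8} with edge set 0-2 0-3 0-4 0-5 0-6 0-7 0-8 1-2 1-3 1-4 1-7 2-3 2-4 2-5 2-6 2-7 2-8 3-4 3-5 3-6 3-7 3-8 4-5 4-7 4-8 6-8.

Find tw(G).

A width-4 tree decomposition is:
Bags: B1 = {0, 2, 3, 4, 8}  B2 = {0, 2, 3, 4, 5}  B3 = {0, 2, 3, 6, 8}  B4 = {0, 2, 3, 4, 7}  B5 = {1, 2, 3, 4, 7}
Tree: B1–B2, B1–B3, B2–B4, B4–B5
Every bag has size at most 5, so the width is 5 − 1 = 4 and tw(G) ≤ 4. For the lower bound, the 5 vertices {0, 2, 3, 4, 8} are pairwise adjacent, and any tree decomposition puts a clique entirely inside one bag — forcing width ≥ 4. The upper and lower bounds meet at 4, so that is the treewidth.

4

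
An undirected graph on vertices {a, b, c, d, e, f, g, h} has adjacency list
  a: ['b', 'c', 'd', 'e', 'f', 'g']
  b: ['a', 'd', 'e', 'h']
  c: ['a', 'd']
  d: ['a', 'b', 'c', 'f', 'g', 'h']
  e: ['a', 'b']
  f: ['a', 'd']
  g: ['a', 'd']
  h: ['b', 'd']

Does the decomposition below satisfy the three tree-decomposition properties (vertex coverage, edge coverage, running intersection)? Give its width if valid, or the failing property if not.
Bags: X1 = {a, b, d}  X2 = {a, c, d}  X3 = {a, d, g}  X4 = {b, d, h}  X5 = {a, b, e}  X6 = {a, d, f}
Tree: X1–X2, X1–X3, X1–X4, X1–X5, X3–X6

Yes; width 2.

Vertex coverage: the bags together contain {a, b, c, d, e, f, g, h}, the full vertex set. Edge coverage: each edge of G has both endpoints in at least one bag. Running intersection: for every vertex, the bags containing it form a connected subtree. All three properties hold, so this is a valid tree decomposition of width max|bag| − 1 = 2, and hence tw(G) ≤ 2.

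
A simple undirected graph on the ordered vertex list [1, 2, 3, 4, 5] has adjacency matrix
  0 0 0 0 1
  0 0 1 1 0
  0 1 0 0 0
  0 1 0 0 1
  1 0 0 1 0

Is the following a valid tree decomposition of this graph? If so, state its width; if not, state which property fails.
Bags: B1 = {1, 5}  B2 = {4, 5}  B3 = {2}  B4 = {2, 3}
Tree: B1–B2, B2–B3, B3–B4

A tree decomposition must satisfy three properties: every vertex lies in some bag; for every edge, both endpoints lie together in some bag; and for every vertex, the bags containing it form a connected subtree. Here edge (4,2) lies in no bag, so the decomposition is invalid.

No — edge (4,2) lies in no bag.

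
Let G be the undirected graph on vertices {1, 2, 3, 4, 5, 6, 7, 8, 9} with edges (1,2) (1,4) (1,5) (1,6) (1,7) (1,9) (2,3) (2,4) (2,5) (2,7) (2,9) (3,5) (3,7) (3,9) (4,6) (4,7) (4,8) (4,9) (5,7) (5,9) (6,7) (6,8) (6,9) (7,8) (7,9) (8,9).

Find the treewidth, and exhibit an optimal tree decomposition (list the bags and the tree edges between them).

Treewidth 4.
One optimal decomposition is:
Bags: B1 = {1, 4, 6, 7, 9}  B2 = {1, 2, 4, 7, 9}  B3 = {1, 2, 5, 7, 9}  B4 = {4, 6, 7, 8, 9}  B5 = {2, 3, 5, 7, 9}
Tree: B1–B2, B2–B3, B1–B4, B3–B5

Each bag holds 5 vertices, so the decomposition has width 4, which upper-bounds the treewidth. For the lower bound, the 5 vertices {4, 6, 7, 8, 9} are pairwise adjacent, and any tree decomposition puts a clique entirely inside one bag — forcing width ≥ 4. Hence tw(G) = 4 exactly.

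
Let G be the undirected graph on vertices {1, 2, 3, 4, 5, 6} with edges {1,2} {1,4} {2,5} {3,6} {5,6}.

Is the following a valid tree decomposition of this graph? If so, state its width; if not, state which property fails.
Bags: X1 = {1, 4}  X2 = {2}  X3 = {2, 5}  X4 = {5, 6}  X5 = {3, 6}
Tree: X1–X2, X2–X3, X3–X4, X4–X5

No — edge (1,2) lies in no bag.

A tree decomposition must satisfy three properties: every vertex lies in some bag; for every edge, both endpoints lie together in some bag; and for every vertex, the bags containing it form a connected subtree. Here edge (1,2) lies in no bag, so the decomposition is invalid.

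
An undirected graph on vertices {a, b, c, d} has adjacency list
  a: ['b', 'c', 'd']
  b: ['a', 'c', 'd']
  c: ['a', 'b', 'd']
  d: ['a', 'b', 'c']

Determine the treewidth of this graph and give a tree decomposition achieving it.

A single bag containing all 4 vertices is trivially a valid decomposition of width 3. On the other hand G contains the 4-clique {a, b, c, d}. A clique must lie in a single bag of any decomposition, so no decomposition can have width below 3. Therefore the treewidth is 3.

Treewidth 3.
Bags: B1 = {a, b, c, d}
Tree: (single bag)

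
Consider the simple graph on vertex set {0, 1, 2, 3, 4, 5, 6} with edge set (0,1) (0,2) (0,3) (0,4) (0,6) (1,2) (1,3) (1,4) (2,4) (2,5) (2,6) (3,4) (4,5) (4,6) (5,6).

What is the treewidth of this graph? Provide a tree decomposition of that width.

Each bag holds 4 vertices, so the decomposition has width 3, which upper-bounds the treewidth. Conversely, {0, 1, 2, 4} is a clique of size 4, and the vertices of any clique must share a bag in every tree decomposition; so some bag has ≥ 4 vertices and tw(G) ≥ 3. Combining the bounds, tw(G) = 3.

Treewidth 3.
One optimal decomposition is:
Bags: B1 = {2, 4, 5, 6}  B2 = {0, 2, 4, 6}  B3 = {0, 1, 2, 4}  B4 = {0, 1, 3, 4}
Tree: B1–B2, B2–B3, B3–B4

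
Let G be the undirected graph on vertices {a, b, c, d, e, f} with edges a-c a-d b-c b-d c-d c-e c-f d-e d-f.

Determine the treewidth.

A width-2 tree decomposition is:
Bags: B1 = {c, d, f}  B2 = {a, c, d}  B3 = {b, c, d}  B4 = {c, d, e}
Tree: B1–B2, B2–B3, B2–B4
The largest bag has 3 vertices, giving width 2; this decomposition certifies tw(G) ≤ 2. For the lower bound, the 3 vertices {c, d, e} are pairwise adjacent, and any tree decomposition puts a clique entirely inside one bag — forcing width ≥ 2. The upper and lower bounds meet at 2, so that is the treewidth.

2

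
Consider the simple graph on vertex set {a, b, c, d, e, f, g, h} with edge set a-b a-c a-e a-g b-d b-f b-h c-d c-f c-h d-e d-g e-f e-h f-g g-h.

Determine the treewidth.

A width-4 tree decomposition is:
Bags: B1 = {a, b, c, e, g}  B2 = {b, c, e, g, h}  B3 = {b, c, e, f, g}  B4 = {b, c, d, e, g}
Tree: B1–B2, B2–B3, B3–B4
The largest bag has 5 vertices, giving width 4; this decomposition certifies tw(G) ≤ 4. For the lower bound: the 5 vertex sets {a,g}, {c,h}, {b,f}, {e}, {d} are disjoint, each induces a connected subgraph, and every pair is joined by at least one edge of G. Contracting each set to a single vertex therefore yields K_{5} as a minor, and since treewidth is minor-monotone, tw(G) ≥ tw(K_{5}) = 4. Therefore the treewidth is 4.

4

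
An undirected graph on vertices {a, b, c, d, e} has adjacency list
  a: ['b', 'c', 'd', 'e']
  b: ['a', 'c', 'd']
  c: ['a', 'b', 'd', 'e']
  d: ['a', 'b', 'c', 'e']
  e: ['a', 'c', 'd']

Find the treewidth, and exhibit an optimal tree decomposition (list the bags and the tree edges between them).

The largest bag has 4 vertices, giving width 3; this decomposition certifies tw(G) ≤ 3. For the lower bound, the 4 vertices {a, c, d, e} are pairwise adjacent, and any tree decomposition puts a clique entirely inside one bag — forcing width ≥ 3. Hence tw(G) = 3 exactly.

Treewidth 3.
One optimal decomposition is:
Bags: B1 = {a, c, d, e}  B2 = {a, b, c, d}
Tree: B1–B2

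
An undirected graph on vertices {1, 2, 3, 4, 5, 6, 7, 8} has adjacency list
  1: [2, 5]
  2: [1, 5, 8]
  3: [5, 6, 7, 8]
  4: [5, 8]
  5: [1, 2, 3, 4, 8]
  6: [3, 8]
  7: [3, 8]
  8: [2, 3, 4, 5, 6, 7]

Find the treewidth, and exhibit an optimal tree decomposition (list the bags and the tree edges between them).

The largest bag has 3 vertices, giving width 2; this decomposition certifies tw(G) ≤ 2. For the lower bound, the 3 vertices {2, 5, 8} are pairwise adjacent, and any tree decomposition puts a clique entirely inside one bag — forcing width ≥ 2. The upper and lower bounds meet at 2, so that is the treewidth.

Treewidth 2.
One optimal decomposition is:
Bags: B1 = {3, 6, 8}  B2 = {3, 5, 8}  B3 = {4, 5, 8}  B4 = {2, 5, 8}  B5 = {3, 7, 8}  B6 = {1, 2, 5}
Tree: B1–B2, B2–B3, B3–B4, B2–B5, B4–B6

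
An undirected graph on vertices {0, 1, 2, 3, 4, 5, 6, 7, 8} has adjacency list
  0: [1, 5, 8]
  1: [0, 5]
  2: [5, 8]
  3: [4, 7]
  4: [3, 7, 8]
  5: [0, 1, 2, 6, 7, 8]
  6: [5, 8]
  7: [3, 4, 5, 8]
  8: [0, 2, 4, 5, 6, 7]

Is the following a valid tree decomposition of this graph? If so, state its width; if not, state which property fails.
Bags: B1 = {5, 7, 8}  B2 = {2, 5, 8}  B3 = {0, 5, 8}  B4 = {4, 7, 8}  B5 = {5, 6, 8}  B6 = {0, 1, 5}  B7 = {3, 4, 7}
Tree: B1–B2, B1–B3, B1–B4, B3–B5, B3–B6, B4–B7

Yes; width 2.

Every vertex of G appears in some bag (union = {0, 1, 2, 3, 4, 5, 6, 7, 8}); every edge is covered by a bag; and for each vertex v the set of bags containing v is connected in the bag tree. The decomposition is therefore valid. The largest bag has 3 vertices, so the width is 2.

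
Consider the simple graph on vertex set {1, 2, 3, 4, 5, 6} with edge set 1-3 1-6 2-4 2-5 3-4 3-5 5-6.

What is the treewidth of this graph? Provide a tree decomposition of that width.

Treewidth 2.
One optimal decomposition is:
Bags: B1 = {1, 3, 6}  B2 = {3, 5, 6}  B3 = {3, 4, 5}  B4 = {2, 4, 5}
Tree: B1–B2, B2–B3, B3–B4

The largest bag has 3 vertices, giving width 2; this decomposition certifies tw(G) ≤ 2. Since 1–6–5–3–1 is a cycle in G, G is not acyclic. Forests are exactly the graphs of treewidth ≤ 1, so tw(G) ≥ 2. The upper and lower bounds meet at 2, so that is the treewidth.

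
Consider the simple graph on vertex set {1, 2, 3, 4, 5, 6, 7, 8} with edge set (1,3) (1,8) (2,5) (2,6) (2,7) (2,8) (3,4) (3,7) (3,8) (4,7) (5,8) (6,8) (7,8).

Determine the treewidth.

2

A width-2 tree decomposition is:
Bags: B1 = {2, 6, 8}  B2 = {2, 7, 8}  B3 = {3, 7, 8}  B4 = {1, 3, 8}  B5 = {3, 4, 7}  B6 = {2, 5, 8}
Tree: B1–B2, B2–B3, B3–B4, B3–B5, B2–B6
The largest bag has 3 vertices, giving width 2; this decomposition certifies tw(G) ≤ 2. On the other hand G contains the 3-clique {1, 3, 8}. A clique must lie in a single bag of any decomposition, so no decomposition can have width below 2. The upper and lower bounds meet at 2, so that is the treewidth.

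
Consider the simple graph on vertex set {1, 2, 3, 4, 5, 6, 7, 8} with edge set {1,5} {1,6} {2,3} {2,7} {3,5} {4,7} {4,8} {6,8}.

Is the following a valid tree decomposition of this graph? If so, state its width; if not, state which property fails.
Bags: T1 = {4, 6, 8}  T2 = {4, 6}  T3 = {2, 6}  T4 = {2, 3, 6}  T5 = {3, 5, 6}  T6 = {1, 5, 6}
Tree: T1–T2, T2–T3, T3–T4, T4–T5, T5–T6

No — vertex 7 appears in no bag.

A tree decomposition must satisfy three properties: every vertex lies in some bag; for every edge, both endpoints lie together in some bag; and for every vertex, the bags containing it form a connected subtree. Here vertex 7 appears in no bag, so the decomposition is invalid.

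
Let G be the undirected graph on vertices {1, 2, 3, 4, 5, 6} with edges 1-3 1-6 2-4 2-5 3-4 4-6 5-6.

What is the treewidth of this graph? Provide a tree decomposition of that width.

The largest bag has 3 vertices, giving width 2; this decomposition certifies tw(G) ≤ 2. The edges 3–1–6–4–3 form a cycle, so G is not a tree and its treewidth is at least 2. Hence tw(G) = 2 exactly.

Treewidth 2.
One such decomposition:
Bags: B1 = {1, 3, 4}  B2 = {1, 4, 6}  B3 = {2, 4, 6}  B4 = {2, 5, 6}
Tree: B1–B2, B2–B3, B3–B4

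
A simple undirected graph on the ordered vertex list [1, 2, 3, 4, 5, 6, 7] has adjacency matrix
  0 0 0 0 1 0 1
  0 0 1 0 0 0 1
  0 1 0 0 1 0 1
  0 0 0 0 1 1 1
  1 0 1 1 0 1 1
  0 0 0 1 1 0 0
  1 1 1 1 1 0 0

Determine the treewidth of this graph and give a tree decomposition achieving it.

Every bag has size at most 3, so the width is 3 − 1 = 2 and tw(G) ≤ 2. Conversely, {2, 3, 7} is a clique of size 3, and the vertices of any clique must share a bag in every tree decomposition; so some bag has ≥ 3 vertices and tw(G) ≥ 2. Therefore the treewidth is 2.

Treewidth 2.
Bags: B1 = {3, 5, 7}  B2 = {2, 3, 7}  B3 = {1, 5, 7}  B4 = {4, 5, 7}  B5 = {4, 5, 6}
Tree: B1–B2, B1–B3, B3–B4, B4–B5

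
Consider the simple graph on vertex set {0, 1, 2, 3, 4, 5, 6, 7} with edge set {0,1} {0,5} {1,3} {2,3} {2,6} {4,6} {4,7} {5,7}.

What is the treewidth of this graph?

2

A width-2 tree decomposition is:
Bags: B1 = {4, 6, 7}  B2 = {5, 6, 7}  B3 = {0, 5, 6}  B4 = {0, 1, 6}  B5 = {1, 3, 6}  B6 = {2, 3, 6}
Tree: B1–B2, B2–B3, B3–B4, B4–B5, B5–B6
Every bag has size at most 3, so the width is 3 − 1 = 2 and tw(G) ≤ 2. The edges 6–4–7–5–0–1–3–2–6 form a cycle, so G is not a tree and its treewidth is at least 2. Combining the bounds, tw(G) = 2.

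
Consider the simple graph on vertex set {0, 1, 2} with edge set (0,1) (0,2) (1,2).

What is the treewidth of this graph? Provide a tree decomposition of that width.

Treewidth 2.
One such decomposition:
Bags: B1 = {0, 1, 2}
Tree: (single bag)

With just one bag of size 3, the width is 3 − 1 = 2, so tw(G) ≤ 2. On the other hand G contains the 3-clique {0, 1, 2}. A clique must lie in a single bag of any decomposition, so no decomposition can have width below 2. Hence tw(G) = 2 exactly.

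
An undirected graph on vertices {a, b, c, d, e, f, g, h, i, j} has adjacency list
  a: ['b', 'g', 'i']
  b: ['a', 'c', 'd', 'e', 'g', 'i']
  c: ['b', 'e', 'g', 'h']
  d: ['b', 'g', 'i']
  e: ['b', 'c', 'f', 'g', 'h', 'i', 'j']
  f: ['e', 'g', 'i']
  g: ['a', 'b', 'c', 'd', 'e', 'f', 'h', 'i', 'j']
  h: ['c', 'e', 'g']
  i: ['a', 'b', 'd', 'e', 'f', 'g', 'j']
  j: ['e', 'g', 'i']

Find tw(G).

3

A width-3 tree decomposition is:
Bags: B1 = {b, c, e, g}  B2 = {b, e, g, i}  B3 = {e, f, g, i}  B4 = {b, d, g, i}  B5 = {e, g, i, j}  B6 = {c, e, g, h}  B7 = {a, b, g, i}
Tree: B1–B2, B2–B3, B2–B4, B2–B5, B1–B6, B4–B7
Every bag has size at most 4, so the width is 4 − 1 = 3 and tw(G) ≤ 3. On the other hand G contains the 4-clique {c, e, g, h}. A clique must lie in a single bag of any decomposition, so no decomposition can have width below 3. The upper and lower bounds meet at 3, so that is the treewidth.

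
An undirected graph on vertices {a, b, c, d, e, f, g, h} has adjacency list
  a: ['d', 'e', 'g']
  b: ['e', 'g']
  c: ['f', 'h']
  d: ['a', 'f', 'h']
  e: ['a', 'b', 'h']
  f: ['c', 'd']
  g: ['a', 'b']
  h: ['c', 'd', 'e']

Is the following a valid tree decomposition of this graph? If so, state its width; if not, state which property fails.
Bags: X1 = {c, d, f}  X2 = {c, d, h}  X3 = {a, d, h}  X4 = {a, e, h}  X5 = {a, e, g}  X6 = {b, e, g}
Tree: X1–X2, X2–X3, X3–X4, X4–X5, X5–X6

Yes; width 2.

Every vertex of G appears in some bag (union = {a, b, c, d, e, f, g, h}); every edge is covered by a bag; and for each vertex v the set of bags containing v is connected in the bag tree. The decomposition is therefore valid. The largest bag has 3 vertices, so the width is 2.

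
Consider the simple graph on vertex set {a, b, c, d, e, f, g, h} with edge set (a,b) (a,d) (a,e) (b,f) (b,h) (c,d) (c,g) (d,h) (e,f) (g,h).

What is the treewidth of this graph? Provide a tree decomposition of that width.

Treewidth 2.
Bags: B1 = {a, e, f}  B2 = {a, b, f}  B3 = {a, b, d}  B4 = {b, d, h}  B5 = {c, d, h}  B6 = {c, g, h}
Tree: B1–B2, B2–B3, B3–B4, B4–B5, B5–B6

The largest bag has 3 vertices, giving width 2; this decomposition certifies tw(G) ≤ 2. Since e–f–b–a–e is a cycle in G, G is not acyclic. Forests are exactly the graphs of treewidth ≤ 1, so tw(G) ≥ 2. Hence tw(G) = 2 exactly.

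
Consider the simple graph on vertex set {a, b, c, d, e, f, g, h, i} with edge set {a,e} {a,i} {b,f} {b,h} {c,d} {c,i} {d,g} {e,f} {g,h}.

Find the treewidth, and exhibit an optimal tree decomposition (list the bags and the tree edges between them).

Treewidth 2.
One optimal decomposition is:
Bags: B1 = {b, e, f}  B2 = {b, e, h}  B3 = {e, g, h}  B4 = {d, e, g}  B5 = {c, d, e}  B6 = {c, e, i}  B7 = {a, e, i}
Tree: B1–B2, B2–B3, B3–B4, B4–B5, B5–B6, B6–B7

The largest bag has 3 vertices, giving width 2; this decomposition certifies tw(G) ≤ 2. The edges e–f–b–h–g–d–c–i–a–e form a cycle, so G is not a tree and its treewidth is at least 2. Therefore the treewidth is 2.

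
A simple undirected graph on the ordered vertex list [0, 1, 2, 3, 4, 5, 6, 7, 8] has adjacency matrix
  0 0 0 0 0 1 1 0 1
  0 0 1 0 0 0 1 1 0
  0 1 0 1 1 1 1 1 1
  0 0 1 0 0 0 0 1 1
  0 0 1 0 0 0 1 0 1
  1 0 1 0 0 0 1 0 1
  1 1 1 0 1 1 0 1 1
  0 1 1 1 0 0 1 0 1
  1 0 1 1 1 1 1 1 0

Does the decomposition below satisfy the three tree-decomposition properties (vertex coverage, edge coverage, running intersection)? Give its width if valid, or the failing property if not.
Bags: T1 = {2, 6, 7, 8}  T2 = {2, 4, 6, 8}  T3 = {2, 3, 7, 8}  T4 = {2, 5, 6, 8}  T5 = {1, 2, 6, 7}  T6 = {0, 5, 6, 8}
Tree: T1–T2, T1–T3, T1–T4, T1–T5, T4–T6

Yes; width 3.

Every vertex of G appears in some bag (union = {0, 1, 2, 3, 4, 5, 6, 7, 8}); every edge is covered by a bag; and for each vertex v the set of bags containing v is connected in the bag tree. The decomposition is therefore valid. The largest bag has 4 vertices, so the width is 3.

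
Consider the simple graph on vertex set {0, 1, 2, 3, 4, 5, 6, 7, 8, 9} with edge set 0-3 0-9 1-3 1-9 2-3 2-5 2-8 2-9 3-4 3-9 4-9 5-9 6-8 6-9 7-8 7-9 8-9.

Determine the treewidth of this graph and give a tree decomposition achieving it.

Treewidth 2.
One optimal decomposition is:
Bags: B1 = {2, 8, 9}  B2 = {6, 8, 9}  B3 = {2, 3, 9}  B4 = {7, 8, 9}  B5 = {3, 4, 9}  B6 = {0, 3, 9}  B7 = {2, 5, 9}  B8 = {1, 3, 9}
Tree: B1–B2, B1–B3, B2–B4, B3–B5, B5–B6, B3–B7, B6–B8

The largest bag has 3 vertices, giving width 2; this decomposition certifies tw(G) ≤ 2. For the lower bound, the 3 vertices {0, 3, 9} are pairwise adjacent, and any tree decomposition puts a clique entirely inside one bag — forcing width ≥ 2. Hence tw(G) = 2 exactly.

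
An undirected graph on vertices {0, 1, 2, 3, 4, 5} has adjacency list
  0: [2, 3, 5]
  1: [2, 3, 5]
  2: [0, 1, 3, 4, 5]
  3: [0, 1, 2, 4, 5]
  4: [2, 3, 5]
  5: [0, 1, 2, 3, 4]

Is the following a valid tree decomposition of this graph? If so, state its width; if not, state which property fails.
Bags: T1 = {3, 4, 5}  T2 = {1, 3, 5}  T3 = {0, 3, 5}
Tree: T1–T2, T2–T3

A tree decomposition must satisfy three properties: every vertex lies in some bag; for every edge, both endpoints lie together in some bag; and for every vertex, the bags containing it form a connected subtree. Here vertex 2 appears in no bag, so the decomposition is invalid.

No — vertex 2 appears in no bag.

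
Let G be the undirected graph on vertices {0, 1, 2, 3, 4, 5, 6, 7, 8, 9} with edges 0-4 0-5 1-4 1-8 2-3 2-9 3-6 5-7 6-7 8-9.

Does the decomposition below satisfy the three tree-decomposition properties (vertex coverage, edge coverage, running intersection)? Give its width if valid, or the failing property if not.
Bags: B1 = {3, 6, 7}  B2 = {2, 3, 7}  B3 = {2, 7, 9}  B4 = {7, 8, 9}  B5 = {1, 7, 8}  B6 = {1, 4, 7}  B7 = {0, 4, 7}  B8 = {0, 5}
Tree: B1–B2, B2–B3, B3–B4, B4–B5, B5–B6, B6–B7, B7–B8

No — edge (7,5) lies in no bag.

A tree decomposition must satisfy three properties: every vertex lies in some bag; for every edge, both endpoints lie together in some bag; and for every vertex, the bags containing it form a connected subtree. Here edge (7,5) lies in no bag, so the decomposition is invalid.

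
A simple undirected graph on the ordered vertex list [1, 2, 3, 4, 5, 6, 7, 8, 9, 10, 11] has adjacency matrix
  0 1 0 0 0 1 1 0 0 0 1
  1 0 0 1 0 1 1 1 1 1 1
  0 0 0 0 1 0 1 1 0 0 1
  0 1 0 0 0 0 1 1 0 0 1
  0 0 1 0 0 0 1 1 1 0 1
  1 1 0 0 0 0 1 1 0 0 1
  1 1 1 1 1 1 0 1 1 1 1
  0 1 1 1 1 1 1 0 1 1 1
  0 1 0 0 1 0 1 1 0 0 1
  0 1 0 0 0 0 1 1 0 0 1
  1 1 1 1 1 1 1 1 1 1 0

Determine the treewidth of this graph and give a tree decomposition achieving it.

Treewidth 4.
One such decomposition:
Bags: B1 = {2, 6, 7, 8, 11}  B2 = {1, 2, 6, 7, 11}  B3 = {2, 7, 8, 10, 11}  B4 = {2, 7, 8, 9, 11}  B5 = {5, 7, 8, 9, 11}  B6 = {3, 5, 7, 8, 11}  B7 = {2, 4, 7, 8, 11}
Tree: B1–B2, B1–B3, B1–B4, B4–B5, B5–B6, B4–B7

Every bag has size at most 5, so the width is 5 − 1 = 4 and tw(G) ≤ 4. Conversely, {2, 7, 8, 9, 11} is a clique of size 5, and the vertices of any clique must share a bag in every tree decomposition; so some bag has ≥ 5 vertices and tw(G) ≥ 4. Combining the bounds, tw(G) = 4.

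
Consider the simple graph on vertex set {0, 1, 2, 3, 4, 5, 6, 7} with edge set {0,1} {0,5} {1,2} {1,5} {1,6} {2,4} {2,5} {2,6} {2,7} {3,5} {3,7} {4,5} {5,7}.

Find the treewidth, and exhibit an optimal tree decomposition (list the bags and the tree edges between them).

Each bag holds 3 vertices, so the decomposition has width 2, which upper-bounds the treewidth. On the other hand G contains the 3-clique {0, 1, 5}. A clique must lie in a single bag of any decomposition, so no decomposition can have width below 2. Therefore the treewidth is 2.

Treewidth 2.
One optimal decomposition is:
Bags: B1 = {2, 5, 7}  B2 = {1, 2, 5}  B3 = {0, 1, 5}  B4 = {2, 4, 5}  B5 = {3, 5, 7}  B6 = {1, 2, 6}
Tree: B1–B2, B2–B3, B1–B4, B1–B5, B2–B6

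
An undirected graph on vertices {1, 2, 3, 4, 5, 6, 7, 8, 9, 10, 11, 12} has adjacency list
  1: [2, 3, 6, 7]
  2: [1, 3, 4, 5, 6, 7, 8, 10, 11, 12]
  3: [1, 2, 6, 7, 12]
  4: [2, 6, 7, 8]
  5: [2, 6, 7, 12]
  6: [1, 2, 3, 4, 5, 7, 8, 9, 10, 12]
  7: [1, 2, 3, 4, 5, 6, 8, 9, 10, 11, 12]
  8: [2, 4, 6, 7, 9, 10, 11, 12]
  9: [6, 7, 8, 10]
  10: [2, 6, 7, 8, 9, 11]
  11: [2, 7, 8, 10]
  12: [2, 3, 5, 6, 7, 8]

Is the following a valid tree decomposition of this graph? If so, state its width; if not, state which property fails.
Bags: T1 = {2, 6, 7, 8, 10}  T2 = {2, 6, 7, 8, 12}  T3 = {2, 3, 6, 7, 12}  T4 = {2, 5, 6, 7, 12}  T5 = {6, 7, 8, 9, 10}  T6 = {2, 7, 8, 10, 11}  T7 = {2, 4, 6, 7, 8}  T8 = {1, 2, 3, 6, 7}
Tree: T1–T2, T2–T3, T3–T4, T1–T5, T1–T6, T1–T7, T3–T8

Every vertex of G appears in some bag (union = {1, 2, 3, 4, 5, 6, 7, 8, 9, 10, 11, 12}); every edge is covered by a bag; and for each vertex v the set of bags containing v is connected in the bag tree. The decomposition is therefore valid. The largest bag has 5 vertices, so the width is 4.

Yes; width 4.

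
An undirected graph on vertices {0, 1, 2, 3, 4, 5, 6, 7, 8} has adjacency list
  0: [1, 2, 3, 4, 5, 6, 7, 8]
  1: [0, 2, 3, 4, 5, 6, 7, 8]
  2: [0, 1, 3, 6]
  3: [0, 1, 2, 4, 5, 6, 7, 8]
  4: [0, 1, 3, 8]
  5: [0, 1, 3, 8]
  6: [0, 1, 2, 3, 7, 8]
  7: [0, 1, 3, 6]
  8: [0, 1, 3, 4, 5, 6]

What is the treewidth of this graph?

A width-4 tree decomposition is:
Bags: B1 = {0, 1, 3, 4, 8}  B2 = {0, 1, 3, 5, 8}  B3 = {0, 1, 3, 6, 8}  B4 = {0, 1, 2, 3, 6}  B5 = {0, 1, 3, 6, 7}
Tree: B1–B2, B2–B3, B3–B4, B4–B5
Every bag has size at most 5, so the width is 5 − 1 = 4 and tw(G) ≤ 4. For the lower bound, the 5 vertices {0, 1, 3, 4, 8} are pairwise adjacent, and any tree decomposition puts a clique entirely inside one bag — forcing width ≥ 4. Hence tw(G) = 4 exactly.

4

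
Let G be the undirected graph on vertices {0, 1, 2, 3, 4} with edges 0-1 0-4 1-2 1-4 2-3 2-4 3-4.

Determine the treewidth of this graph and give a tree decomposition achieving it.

Treewidth 2.
One such decomposition:
Bags: B1 = {1, 2, 4}  B2 = {0, 1, 4}  B3 = {2, 3, 4}
Tree: B1–B2, B1–B3

Every bag has size at most 3, so the width is 3 − 1 = 2 and tw(G) ≤ 2. Conversely, {0, 1, 4} is a clique of size 3, and the vertices of any clique must share a bag in every tree decomposition; so some bag has ≥ 3 vertices and tw(G) ≥ 2. Therefore the treewidth is 2.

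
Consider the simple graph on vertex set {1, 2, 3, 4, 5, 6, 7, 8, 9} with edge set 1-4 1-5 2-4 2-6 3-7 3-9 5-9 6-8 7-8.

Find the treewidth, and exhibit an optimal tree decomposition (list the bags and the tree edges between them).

Treewidth 2.
One such decomposition:
Bags: B1 = {1, 2, 4}  B2 = {1, 2, 6}  B3 = {1, 6, 8}  B4 = {1, 7, 8}  B5 = {1, 3, 7}  B6 = {1, 3, 9}  B7 = {1, 5, 9}
Tree: B1–B2, B2–B3, B3–B4, B4–B5, B5–B6, B6–B7

Each bag holds 3 vertices, so the decomposition has width 2, which upper-bounds the treewidth. Since 1–4–2–6–8–7–3–9–5–1 is a cycle in G, G is not acyclic. Forests are exactly the graphs of treewidth ≤ 1, so tw(G) ≥ 2. Therefore the treewidth is 2.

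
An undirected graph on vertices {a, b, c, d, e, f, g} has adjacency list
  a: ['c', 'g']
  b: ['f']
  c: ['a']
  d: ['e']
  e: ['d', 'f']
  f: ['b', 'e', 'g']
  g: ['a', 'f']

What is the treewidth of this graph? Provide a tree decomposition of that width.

The largest bag has 2 vertices, giving width 1; this decomposition certifies tw(G) ≤ 1. Since G has at least one edge (e.g. b–f), it is not an edgeless graph, so tw(G) ≥ 1. Therefore the treewidth is 1.

Treewidth 1.
One such decomposition:
Bags: B1 = {b, f}  B2 = {e, f}  B3 = {f, g}  B4 = {d, e}  B5 = {a, g}  B6 = {a, c}
Tree: B1–B2, B1–B3, B2–B4, B3–B5, B5–B6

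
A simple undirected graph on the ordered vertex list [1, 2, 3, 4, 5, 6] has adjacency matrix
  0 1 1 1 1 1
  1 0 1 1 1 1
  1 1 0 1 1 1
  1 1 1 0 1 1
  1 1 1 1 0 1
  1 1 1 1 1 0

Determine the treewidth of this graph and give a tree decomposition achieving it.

A single bag containing all 6 vertices is trivially a valid decomposition of width 5. On the other hand G contains the 6-clique {1, 2, 3, 4, 5, 6}. A clique must lie in a single bag of any decomposition, so no decomposition can have width below 5. Therefore the treewidth is 5.

Treewidth 5.
Bags: B1 = {1, 2, 3, 4, 5, 6}
Tree: (single bag)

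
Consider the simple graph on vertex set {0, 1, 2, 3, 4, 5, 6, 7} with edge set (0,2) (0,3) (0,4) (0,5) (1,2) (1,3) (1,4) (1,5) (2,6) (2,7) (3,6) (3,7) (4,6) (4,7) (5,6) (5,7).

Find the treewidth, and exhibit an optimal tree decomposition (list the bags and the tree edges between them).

The largest bag has 5 vertices, giving width 4; this decomposition certifies tw(G) ≤ 4. For the lower bound: the 5 vertex sets {3,6}, {0,2}, {1,4}, {5}, {7} are disjoint, each induces a connected subgraph, and every pair is joined by at least one edge of G. Contracting each set to a single vertex therefore yields K_{5} as a minor, and since treewidth is minor-monotone, tw(G) ≥ tw(K_{5}) = 4. Hence tw(G) = 4 exactly.

Treewidth 4.
Bags: B1 = {2, 3, 4, 5, 6}  B2 = {0, 2, 3, 4, 5}  B3 = {1, 2, 3, 4, 5}  B4 = {2, 3, 4, 5, 7}
Tree: B1–B2, B2–B3, B3–B4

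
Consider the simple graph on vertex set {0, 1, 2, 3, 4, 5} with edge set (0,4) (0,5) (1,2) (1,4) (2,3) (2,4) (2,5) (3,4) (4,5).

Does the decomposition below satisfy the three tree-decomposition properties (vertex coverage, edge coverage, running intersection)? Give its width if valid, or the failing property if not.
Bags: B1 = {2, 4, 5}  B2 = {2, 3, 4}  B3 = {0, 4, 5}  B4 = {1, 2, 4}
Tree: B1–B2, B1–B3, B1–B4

Yes; width 2.

Checking the three conditions: (i) the bags cover all of {0, 1, 2, 3, 4, 5}; (ii) for each edge, some bag contains both endpoints; (iii) the bags containing any fixed vertex form a subtree. All hold, so the decomposition is valid with width 3 − 1 = 2.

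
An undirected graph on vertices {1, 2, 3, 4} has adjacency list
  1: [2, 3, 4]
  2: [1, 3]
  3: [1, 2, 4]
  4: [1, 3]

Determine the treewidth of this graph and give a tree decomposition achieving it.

Every bag has size at most 3, so the width is 3 − 1 = 2 and tw(G) ≤ 2. For the lower bound, the 3 vertices {1, 2, 3} are pairwise adjacent, and any tree decomposition puts a clique entirely inside one bag — forcing width ≥ 2. Therefore the treewidth is 2.

Treewidth 2.
One such decomposition:
Bags: B1 = {1, 3, 4}  B2 = {1, 2, 3}
Tree: B1–B2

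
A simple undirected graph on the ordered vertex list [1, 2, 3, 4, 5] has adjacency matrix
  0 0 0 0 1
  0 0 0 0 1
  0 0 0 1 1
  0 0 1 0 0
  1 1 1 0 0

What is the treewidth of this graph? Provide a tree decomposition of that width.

Treewidth 1.
One such decomposition:
Bags: B1 = {2, 5}  B2 = {1, 5}  B3 = {3, 5}  B4 = {3, 4}
Tree: B1–B2, B1–B3, B3–B4

Each bag holds 2 vertices, so the decomposition has width 1, which upper-bounds the treewidth. Any graph with an edge has treewidth ≥ 1, and G has the edge 5–2. The upper and lower bounds meet at 1, so that is the treewidth.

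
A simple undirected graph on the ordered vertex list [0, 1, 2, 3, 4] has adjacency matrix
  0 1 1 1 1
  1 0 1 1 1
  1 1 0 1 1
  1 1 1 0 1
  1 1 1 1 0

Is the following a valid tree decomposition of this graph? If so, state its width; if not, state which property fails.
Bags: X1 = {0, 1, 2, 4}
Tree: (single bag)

A tree decomposition must satisfy three properties: every vertex lies in some bag; for every edge, both endpoints lie together in some bag; and for every vertex, the bags containing it form a connected subtree. Here vertex 3 appears in no bag, so the decomposition is invalid.

No — vertex 3 appears in no bag.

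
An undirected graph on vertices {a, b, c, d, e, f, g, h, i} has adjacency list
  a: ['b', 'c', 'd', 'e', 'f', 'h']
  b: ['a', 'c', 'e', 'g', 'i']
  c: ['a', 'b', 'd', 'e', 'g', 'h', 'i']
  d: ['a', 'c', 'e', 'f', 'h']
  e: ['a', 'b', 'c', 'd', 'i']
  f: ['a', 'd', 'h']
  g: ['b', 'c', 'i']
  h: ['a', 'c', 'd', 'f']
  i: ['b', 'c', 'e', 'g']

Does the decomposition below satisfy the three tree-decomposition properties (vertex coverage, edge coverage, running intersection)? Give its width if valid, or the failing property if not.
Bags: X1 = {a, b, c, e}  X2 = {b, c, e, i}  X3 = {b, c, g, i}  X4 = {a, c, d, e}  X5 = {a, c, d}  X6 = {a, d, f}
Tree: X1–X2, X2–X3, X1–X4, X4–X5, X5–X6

A tree decomposition must satisfy three properties: every vertex lies in some bag; for every edge, both endpoints lie together in some bag; and for every vertex, the bags containing it form a connected subtree. Here vertex h appears in no bag, so the decomposition is invalid.

No — vertex h appears in no bag.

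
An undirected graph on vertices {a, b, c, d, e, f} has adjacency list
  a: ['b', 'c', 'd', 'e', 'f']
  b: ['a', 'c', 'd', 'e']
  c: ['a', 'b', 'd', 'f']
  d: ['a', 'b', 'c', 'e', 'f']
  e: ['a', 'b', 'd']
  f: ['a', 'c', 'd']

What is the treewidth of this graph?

A width-3 tree decomposition is:
Bags: B1 = {a, b, c, d}  B2 = {a, b, d, e}  B3 = {a, c, d, f}
Tree: B1–B2, B1–B3
Every bag has size at most 4, so the width is 4 − 1 = 3 and tw(G) ≤ 3. Conversely, {a, b, d, e} is a clique of size 4, and the vertices of any clique must share a bag in every tree decomposition; so some bag has ≥ 4 vertices and tw(G) ≥ 3. Combining the bounds, tw(G) = 3.

3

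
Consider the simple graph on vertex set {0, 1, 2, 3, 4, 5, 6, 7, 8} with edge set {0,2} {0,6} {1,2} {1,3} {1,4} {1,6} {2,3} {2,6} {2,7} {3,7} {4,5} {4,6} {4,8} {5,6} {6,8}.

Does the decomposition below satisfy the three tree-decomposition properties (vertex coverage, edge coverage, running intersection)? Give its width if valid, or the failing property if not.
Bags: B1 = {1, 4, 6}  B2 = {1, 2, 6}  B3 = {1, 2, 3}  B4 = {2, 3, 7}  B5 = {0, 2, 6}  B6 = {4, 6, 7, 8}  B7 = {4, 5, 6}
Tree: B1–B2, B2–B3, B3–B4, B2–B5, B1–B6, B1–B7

No — bags containing vertex 7 are not connected in the tree.

A tree decomposition must satisfy three properties: every vertex lies in some bag; for every edge, both endpoints lie together in some bag; and for every vertex, the bags containing it form a connected subtree. Here bags containing vertex 7 are not connected in the tree, so the decomposition is invalid.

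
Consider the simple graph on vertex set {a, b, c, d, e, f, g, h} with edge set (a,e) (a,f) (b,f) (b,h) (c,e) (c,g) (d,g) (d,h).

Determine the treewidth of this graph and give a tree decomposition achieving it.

Treewidth 2.
One such decomposition:
Bags: B1 = {a, e, f}  B2 = {c, e, f}  B3 = {c, f, g}  B4 = {d, f, g}  B5 = {d, f, h}  B6 = {b, f, h}
Tree: B1–B2, B2–B3, B3–B4, B4–B5, B5–B6

The largest bag has 3 vertices, giving width 2; this decomposition certifies tw(G) ≤ 2. Since f–a–e–c–g–d–h–b–f is a cycle in G, G is not acyclic. Forests are exactly the graphs of treewidth ≤ 1, so tw(G) ≥ 2. The upper and lower bounds meet at 2, so that is the treewidth.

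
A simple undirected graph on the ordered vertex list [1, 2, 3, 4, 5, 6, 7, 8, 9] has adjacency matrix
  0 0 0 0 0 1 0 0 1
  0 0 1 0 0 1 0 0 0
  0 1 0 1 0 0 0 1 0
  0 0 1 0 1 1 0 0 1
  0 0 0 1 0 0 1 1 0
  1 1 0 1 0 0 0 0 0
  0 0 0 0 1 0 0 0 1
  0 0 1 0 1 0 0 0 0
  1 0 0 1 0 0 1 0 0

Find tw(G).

3

A width-3 tree decomposition is:
Bags: B1 = {1, 2, 6, 9}  B2 = {2, 4, 6, 9}  B3 = {2, 3, 4, 9}  B4 = {3, 4, 7, 9}  B5 = {3, 4, 5, 7}  B6 = {3, 5, 7, 8}
Tree: B1–B2, B2–B3, B3–B4, B4–B5, B5–B6
The largest bag has 4 vertices, giving width 3; this decomposition certifies tw(G) ≤ 3. For the lower bound: the 4 vertex sets {1,2,6}, {9}, {4}, {3,5,7,8} are disjoint, each induces a connected subgraph, and every pair is joined by at least one edge of G. Contracting each set to a single vertex therefore yields K_{4} as a minor, and since treewidth is minor-monotone, tw(G) ≥ tw(K_{4}) = 3. Therefore the treewidth is 3.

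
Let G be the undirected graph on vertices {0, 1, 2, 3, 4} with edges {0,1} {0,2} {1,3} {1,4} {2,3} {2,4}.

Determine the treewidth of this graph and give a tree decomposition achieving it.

Treewidth 2.
Bags: B1 = {1, 2, 4}  B2 = {0, 1, 2}  B3 = {1, 2, 3}
Tree: B1–B2, B2–B3

The largest bag has 3 vertices, giving width 2; this decomposition certifies tw(G) ≤ 2. For the lower bound, G contains the cycle 1–4–2–0–1, so G is not a forest; only forests have treewidth ≤ 1, hence tw(G) ≥ 2. Hence tw(G) = 2 exactly.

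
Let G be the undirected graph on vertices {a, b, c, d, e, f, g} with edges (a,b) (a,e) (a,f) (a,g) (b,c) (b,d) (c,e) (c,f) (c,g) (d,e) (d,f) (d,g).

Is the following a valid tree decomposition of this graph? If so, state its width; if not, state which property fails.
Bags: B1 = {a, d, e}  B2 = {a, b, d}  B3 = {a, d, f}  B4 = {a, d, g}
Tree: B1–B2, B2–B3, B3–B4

A tree decomposition must satisfy three properties: every vertex lies in some bag; for every edge, both endpoints lie together in some bag; and for every vertex, the bags containing it form a connected subtree. Here vertex c appears in no bag, so the decomposition is invalid.

No — vertex c appears in no bag.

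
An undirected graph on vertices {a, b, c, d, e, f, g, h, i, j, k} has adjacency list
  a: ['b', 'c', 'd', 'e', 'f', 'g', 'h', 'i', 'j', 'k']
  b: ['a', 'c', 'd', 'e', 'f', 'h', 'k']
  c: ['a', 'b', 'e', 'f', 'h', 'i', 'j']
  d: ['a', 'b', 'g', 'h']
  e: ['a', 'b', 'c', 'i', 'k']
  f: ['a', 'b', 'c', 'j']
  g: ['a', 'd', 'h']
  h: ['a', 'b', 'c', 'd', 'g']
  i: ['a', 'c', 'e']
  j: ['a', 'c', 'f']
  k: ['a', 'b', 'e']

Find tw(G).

A width-3 tree decomposition is:
Bags: B1 = {a, b, c, f}  B2 = {a, b, c, h}  B3 = {a, b, d, h}  B4 = {a, d, g, h}  B5 = {a, b, c, e}  B6 = {a, c, e, i}  B7 = {a, b, e, k}  B8 = {a, c, f, j}
Tree: B1–B2, B2–B3, B3–B4, B2–B5, B5–B6, B5–B7, B1–B8
Every bag has size at most 4, so the width is 4 − 1 = 3 and tw(G) ≤ 3. On the other hand G contains the 4-clique {a, d, g, h}. A clique must lie in a single bag of any decomposition, so no decomposition can have width below 3. Therefore the treewidth is 3.

3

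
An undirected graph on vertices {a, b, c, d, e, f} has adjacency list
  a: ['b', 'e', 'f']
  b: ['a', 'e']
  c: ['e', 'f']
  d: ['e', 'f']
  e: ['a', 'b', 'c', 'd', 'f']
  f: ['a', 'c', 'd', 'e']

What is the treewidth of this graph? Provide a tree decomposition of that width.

Every bag has size at most 3, so the width is 3 − 1 = 2 and tw(G) ≤ 2. For the lower bound, the 3 vertices {d, e, f} are pairwise adjacent, and any tree decomposition puts a clique entirely inside one bag — forcing width ≥ 2. Hence tw(G) = 2 exactly.

Treewidth 2.
Bags: B1 = {a, e, f}  B2 = {d, e, f}  B3 = {c, e, f}  B4 = {a, b, e}
Tree: B1–B2, B2–B3, B1–B4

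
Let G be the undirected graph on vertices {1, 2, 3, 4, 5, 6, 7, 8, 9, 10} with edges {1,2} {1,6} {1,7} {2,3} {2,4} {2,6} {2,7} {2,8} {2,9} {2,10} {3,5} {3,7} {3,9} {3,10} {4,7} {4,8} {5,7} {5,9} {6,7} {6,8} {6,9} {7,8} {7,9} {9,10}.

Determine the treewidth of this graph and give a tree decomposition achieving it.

Treewidth 3.
One such decomposition:
Bags: B1 = {3, 5, 7, 9}  B2 = {2, 3, 7, 9}  B3 = {2, 6, 7, 9}  B4 = {2, 3, 9, 10}  B5 = {2, 6, 7, 8}  B6 = {1, 2, 6, 7}  B7 = {2, 4, 7, 8}
Tree: B1–B2, B2–B3, B2–B4, B3–B5, B3–B6, B5–B7

Every bag has size at most 4, so the width is 4 − 1 = 3 and tw(G) ≤ 3. Conversely, {2, 3, 9, 10} is a clique of size 4, and the vertices of any clique must share a bag in every tree decomposition; so some bag has ≥ 4 vertices and tw(G) ≥ 3. The upper and lower bounds meet at 3, so that is the treewidth.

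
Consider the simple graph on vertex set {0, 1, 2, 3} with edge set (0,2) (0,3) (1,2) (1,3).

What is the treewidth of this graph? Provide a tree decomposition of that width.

Treewidth 2.
One optimal decomposition is:
Bags: B1 = {1, 2, 3}  B2 = {0, 2, 3}
Tree: B1–B2

The largest bag has 3 vertices, giving width 2; this decomposition certifies tw(G) ≤ 2. The edges 2–1–3–0–2 form a cycle, so G is not a tree and its treewidth is at least 2. Therefore the treewidth is 2.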